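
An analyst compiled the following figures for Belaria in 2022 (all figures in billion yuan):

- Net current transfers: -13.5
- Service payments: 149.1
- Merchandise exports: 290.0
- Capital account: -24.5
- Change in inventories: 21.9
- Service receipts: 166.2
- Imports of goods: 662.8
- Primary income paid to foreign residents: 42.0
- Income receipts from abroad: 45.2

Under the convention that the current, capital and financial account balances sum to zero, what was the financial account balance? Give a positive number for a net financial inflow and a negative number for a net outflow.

Goods balance = 290.0 - 662.8 = -372.8
Services balance = 166.2 - 149.1 = 17.1
Trade balance (goods + services) = -372.8 + 17.1 = -355.7
Net primary income = 45.2 - 42.0 = 3.2
Net secondary income = -13.5
Current account = -355.7 + 3.2 + (-13.5) = -366.0
Financial account = -(-366.0 + (-24.5)) = 390.5

390.5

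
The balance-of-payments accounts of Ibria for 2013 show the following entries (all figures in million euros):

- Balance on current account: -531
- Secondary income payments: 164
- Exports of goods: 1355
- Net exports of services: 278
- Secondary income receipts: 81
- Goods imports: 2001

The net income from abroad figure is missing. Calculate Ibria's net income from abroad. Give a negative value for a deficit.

Current account = goods balance + services balance + net primary income + net secondary income
Sum of the known components = -451
Net income from abroad = CA - (known components) = -531 - (-451) = -80

-80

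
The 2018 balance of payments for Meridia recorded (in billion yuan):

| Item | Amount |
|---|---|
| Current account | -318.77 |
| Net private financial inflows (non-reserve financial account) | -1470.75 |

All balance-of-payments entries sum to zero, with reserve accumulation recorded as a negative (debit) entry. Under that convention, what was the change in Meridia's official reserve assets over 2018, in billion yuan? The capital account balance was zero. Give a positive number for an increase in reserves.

Official reserve transactions balance = -((-318.77) + (-1470.75)) = 1789.52
An accumulation of reserves is recorded as a debit (negative entry), so the change in the stock of reserves is the negative of that balance.
Change in official reserves = -(1789.52) = -1789.52

-1789.52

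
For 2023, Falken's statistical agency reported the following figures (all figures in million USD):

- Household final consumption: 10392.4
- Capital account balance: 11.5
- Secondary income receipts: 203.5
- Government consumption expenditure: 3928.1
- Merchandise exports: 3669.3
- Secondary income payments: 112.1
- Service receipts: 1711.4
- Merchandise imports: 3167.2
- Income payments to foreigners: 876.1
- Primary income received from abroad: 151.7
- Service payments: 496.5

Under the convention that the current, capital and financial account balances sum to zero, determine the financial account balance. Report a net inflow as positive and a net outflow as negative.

Goods balance = 3669.3 - 3167.2 = 502.1
Services balance = 1711.4 - 496.5 = 1214.9
Trade balance (goods + services) = 502.1 + 1214.9 = 1717.0
Net primary income = 151.7 - 876.1 = -724.4
Net secondary income = 203.5 - 112.1 = 91.4
Current account = 1717.0 + (-724.4) + 91.4 = 1084.0
Financial account = -(1084.0 + 11.5) = -1095.5

-1095.5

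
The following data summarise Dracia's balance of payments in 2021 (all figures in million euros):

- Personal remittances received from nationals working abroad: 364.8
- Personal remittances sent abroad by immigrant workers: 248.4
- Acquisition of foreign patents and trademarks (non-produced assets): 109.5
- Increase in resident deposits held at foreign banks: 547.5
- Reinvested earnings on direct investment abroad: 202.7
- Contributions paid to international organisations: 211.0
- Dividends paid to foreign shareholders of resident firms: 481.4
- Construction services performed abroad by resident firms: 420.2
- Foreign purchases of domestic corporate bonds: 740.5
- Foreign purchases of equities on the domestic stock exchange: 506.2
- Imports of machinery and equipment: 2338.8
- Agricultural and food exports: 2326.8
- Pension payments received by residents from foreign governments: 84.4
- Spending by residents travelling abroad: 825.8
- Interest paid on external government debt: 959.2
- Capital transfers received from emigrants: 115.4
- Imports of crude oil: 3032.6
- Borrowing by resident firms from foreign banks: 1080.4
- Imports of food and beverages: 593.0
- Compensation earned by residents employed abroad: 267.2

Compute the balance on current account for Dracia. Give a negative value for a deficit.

-5024.1

Goods: 2326.8 - 3032.6 - 593.0 - 2338.8 = -3637.6
Services: -825.8 + 420.2 = -405.6
Primary income: 202.7 + 267.2 - 481.4 - 959.2 = -970.7
Secondary income: 84.4 - 211.0 + 364.8 - 248.4 = -10.2
Current account = (-3637.6) + (-405.6) + (-970.7) + (-10.2) = -5024.1
(Excluded from the current account — capital account: acquisition of foreign patents and trademarks (non-produced assets) 109.5, capital transfers received from emigrants 115.4; financial account: increase in resident deposits held at foreign banks 547.5, foreign purchases of domestic corporate bonds 740.5, foreign purchases of equities on the domestic stock exchange 506.2, borrowing by resident firms from foreign banks 1080.4.)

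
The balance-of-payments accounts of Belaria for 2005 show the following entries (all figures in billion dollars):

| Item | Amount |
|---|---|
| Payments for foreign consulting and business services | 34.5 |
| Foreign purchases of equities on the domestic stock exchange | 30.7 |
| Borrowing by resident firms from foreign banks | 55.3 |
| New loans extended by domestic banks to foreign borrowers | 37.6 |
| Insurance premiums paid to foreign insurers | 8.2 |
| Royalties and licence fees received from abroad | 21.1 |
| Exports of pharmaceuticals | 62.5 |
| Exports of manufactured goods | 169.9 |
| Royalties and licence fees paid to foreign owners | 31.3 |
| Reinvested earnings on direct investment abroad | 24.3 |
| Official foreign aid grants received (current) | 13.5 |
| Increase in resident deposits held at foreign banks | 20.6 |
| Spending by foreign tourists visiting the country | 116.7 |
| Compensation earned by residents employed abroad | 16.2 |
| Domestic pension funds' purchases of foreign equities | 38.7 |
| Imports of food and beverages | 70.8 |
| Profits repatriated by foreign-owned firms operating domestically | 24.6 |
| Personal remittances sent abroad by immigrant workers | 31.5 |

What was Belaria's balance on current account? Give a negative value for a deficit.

Goods: -70.8 + 169.9 + 62.5 = 161.6
Services: -31.3 + 116.7 + 21.1 - 8.2 - 34.5 = 63.8
Primary income: 16.2 + 24.3 - 24.6 = 15.9
Secondary income: -31.5 + 13.5 = -18.0
Current account = 161.6 + 63.8 + 15.9 + (-18.0) = 223.3
(Excluded from the current account — financial account: foreign purchases of equities on the domestic stock exchange 30.7, borrowing by resident firms from foreign banks 55.3, new loans extended by domestic banks to foreign borrowers 37.6, increase in resident deposits held at foreign banks 20.6, domestic pension funds' purchases of foreign equities 38.7.)

223.3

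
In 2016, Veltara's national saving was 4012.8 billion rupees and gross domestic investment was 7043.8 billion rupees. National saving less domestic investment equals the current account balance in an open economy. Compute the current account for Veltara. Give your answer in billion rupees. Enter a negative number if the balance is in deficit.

S - I = CA (net lending to the rest of the world).
CA = S - I = 4012.8 - 7043.8 = -3031.0

-3031.0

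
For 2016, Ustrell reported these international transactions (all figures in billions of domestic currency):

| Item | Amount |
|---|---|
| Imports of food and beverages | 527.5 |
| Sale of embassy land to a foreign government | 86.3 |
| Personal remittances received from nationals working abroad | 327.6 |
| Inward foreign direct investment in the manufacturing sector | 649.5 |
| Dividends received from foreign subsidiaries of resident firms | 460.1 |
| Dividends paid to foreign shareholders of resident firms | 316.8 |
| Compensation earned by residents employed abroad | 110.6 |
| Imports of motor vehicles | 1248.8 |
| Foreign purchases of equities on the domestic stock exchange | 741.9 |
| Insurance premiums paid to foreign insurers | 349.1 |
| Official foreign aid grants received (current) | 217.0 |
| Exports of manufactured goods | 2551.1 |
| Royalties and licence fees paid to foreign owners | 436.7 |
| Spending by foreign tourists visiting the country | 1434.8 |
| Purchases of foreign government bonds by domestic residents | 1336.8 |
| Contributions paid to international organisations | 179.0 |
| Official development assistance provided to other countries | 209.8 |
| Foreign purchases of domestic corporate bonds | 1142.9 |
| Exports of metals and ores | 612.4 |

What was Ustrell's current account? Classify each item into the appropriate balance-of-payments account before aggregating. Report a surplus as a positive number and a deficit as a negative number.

2445.9

Goods: -527.5 - 1248.8 + 612.4 + 2551.1 = 1387.2
Services: 1434.8 - 436.7 - 349.1 = 649.0
Primary income: 110.6 + 460.1 - 316.8 = 253.9
Secondary income: -179.0 + 217.0 - 209.8 + 327.6 = 155.8
Current account = 1387.2 + 649.0 + 253.9 + 155.8 = 2445.9
(Excluded from the current account — capital account: sale of embassy land to a foreign government 86.3; financial account: inward foreign direct investment in the manufacturing sector 649.5, foreign purchases of equities on the domestic stock exchange 741.9, purchases of foreign government bonds by domestic residents 1336.8, foreign purchases of domestic corporate bonds 1142.9.)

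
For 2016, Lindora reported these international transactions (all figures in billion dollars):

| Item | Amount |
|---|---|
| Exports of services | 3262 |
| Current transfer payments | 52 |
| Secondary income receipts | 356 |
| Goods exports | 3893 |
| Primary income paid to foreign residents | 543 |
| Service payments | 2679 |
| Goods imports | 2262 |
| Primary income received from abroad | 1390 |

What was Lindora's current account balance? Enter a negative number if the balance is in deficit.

Goods balance = 3893 - 2262 = 1631
Services balance = 3262 - 2679 = 583
Trade balance (goods + services) = 1631 + 583 = 2214
Net primary income = 1390 - 543 = 847
Net secondary income = 356 - 52 = 304
Current account = 2214 + 847 + 304 = 3365

3365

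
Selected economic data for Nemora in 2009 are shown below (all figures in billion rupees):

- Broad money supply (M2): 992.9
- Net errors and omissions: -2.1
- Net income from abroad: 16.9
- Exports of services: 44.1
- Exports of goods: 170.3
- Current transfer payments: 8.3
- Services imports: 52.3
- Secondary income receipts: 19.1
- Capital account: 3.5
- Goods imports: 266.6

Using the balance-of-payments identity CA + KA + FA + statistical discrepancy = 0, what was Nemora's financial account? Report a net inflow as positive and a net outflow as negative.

Goods balance = 170.3 - 266.6 = -96.3
Services balance = 44.1 - 52.3 = -8.2
Trade balance (goods + services) = -96.3 + (-8.2) = -104.5
Net primary income = 16.9
Net secondary income = 19.1 - 8.3 = 10.8
Current account = -104.5 + 16.9 + 10.8 = -76.8
Financial account = -(-76.8 + 3.5 + (-2.1)) = 75.4

75.4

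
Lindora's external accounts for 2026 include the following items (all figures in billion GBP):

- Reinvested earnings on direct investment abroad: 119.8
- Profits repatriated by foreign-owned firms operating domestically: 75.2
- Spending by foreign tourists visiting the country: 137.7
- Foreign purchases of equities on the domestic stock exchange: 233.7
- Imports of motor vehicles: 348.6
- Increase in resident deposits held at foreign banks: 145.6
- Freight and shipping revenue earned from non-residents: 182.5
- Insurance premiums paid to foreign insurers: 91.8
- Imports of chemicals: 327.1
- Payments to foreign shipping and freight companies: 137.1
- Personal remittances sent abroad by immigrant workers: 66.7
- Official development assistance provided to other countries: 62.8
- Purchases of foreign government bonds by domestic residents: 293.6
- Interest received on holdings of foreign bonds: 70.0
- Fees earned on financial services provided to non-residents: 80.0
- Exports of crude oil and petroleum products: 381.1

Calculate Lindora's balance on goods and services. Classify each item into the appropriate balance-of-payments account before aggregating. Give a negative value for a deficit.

Goods: -348.6 + 381.1 - 327.1 = -294.6
Services: 137.7 - 91.8 - 137.1 + 182.5 + 80.0 = 171.3
Trade balance = -294.6 + 171.3 = -123.3
(Excluded from the trade balance — primary income: reinvested earnings on direct investment abroad 119.8, profits repatriated by foreign-owned firms operating domestically 75.2, interest received on holdings of foreign bonds 70.0; financial account: foreign purchases of equities on the domestic stock exchange 233.7, increase in resident deposits held at foreign banks 145.6, purchases of foreign government bonds by domestic residents 293.6; secondary income: personal remittances sent abroad by immigrant workers 66.7, official development assistance provided to other countries 62.8.)

-123.3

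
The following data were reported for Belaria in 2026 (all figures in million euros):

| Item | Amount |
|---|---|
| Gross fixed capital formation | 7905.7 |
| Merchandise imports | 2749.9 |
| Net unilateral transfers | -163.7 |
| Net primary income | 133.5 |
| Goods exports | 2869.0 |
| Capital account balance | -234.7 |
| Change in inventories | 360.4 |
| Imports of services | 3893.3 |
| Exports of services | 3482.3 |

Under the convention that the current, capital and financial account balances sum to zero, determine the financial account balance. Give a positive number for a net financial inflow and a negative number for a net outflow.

Goods balance = 2869.0 - 2749.9 = 119.1
Services balance = 3482.3 - 3893.3 = -411.0
Trade balance (goods + services) = 119.1 + (-411.0) = -291.9
Net primary income = 133.5
Net secondary income = -163.7
Current account = -291.9 + 133.5 + (-163.7) = -322.1
Financial account = -(-322.1 + (-234.7)) = 556.8

556.8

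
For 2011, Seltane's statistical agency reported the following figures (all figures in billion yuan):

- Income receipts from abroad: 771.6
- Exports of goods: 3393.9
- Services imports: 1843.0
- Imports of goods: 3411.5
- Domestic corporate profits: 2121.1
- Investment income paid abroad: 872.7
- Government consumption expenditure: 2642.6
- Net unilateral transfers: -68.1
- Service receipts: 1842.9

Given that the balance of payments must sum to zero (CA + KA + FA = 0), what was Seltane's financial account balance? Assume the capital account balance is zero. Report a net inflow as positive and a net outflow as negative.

Goods balance = 3393.9 - 3411.5 = -17.6
Services balance = 1842.9 - 1843.0 = -0.1
Trade balance (goods + services) = -17.6 + (-0.1) = -17.7
Net primary income = 771.6 - 872.7 = -101.1
Net secondary income = -68.1
Current account = -17.7 + (-101.1) + (-68.1) = -186.9
Financial account = -(-186.9) = 186.9

186.9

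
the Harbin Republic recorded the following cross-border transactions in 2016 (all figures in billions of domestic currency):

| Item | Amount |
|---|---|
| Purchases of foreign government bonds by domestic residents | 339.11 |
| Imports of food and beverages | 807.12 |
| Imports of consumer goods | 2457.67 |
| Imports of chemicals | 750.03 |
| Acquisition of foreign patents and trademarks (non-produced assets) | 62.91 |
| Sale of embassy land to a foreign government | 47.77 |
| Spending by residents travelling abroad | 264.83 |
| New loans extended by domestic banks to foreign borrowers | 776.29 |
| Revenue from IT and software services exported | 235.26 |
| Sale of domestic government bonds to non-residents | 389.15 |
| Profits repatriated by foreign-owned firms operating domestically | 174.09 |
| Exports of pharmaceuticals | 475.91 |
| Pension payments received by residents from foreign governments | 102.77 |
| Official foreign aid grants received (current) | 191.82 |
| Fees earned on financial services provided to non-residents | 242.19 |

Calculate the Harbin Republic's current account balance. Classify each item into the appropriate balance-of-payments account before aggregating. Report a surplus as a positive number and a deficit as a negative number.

Goods: -2457.67 + 475.91 - 807.12 - 750.03 = -3538.91
Services: 242.19 - 264.83 + 235.26 = 212.62
Primary income: -174.09
Secondary income: 191.82 + 102.77 = 294.59
Current account = (-3538.91) + 212.62 + (-174.09) + 294.59 = -3205.79
(Excluded from the current account — financial account: purchases of foreign government bonds by domestic residents 339.11, new loans extended by domestic banks to foreign borrowers 776.29, sale of domestic government bonds to non-residents 389.15; capital account: acquisition of foreign patents and trademarks (non-produced assets) 62.91, sale of embassy land to a foreign government 47.77.)

-3205.79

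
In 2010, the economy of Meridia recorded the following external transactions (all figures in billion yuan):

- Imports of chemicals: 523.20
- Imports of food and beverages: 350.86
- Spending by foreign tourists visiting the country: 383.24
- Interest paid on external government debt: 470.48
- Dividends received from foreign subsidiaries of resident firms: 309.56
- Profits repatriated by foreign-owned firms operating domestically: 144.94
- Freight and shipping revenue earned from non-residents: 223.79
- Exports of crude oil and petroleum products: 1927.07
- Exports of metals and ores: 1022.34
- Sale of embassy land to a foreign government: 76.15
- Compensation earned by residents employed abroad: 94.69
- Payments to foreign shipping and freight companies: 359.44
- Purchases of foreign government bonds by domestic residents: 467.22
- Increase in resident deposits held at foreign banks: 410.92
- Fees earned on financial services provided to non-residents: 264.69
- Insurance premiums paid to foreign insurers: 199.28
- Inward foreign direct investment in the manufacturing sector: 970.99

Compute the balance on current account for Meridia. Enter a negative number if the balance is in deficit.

Goods: -523.20 - 350.86 + 1022.34 + 1927.07 = 2075.35
Services: -199.28 + 383.24 + 264.69 - 359.44 + 223.79 = 313.00
Primary income: 309.56 + 94.69 - 144.94 - 470.48 = -211.17
Current account = 2075.35 + 313.00 + (-211.17) = 2177.18
(Excluded from the current account — capital account: sale of embassy land to a foreign government 76.15; financial account: purchases of foreign government bonds by domestic residents 467.22, increase in resident deposits held at foreign banks 410.92, inward foreign direct investment in the manufacturing sector 970.99.)

2177.18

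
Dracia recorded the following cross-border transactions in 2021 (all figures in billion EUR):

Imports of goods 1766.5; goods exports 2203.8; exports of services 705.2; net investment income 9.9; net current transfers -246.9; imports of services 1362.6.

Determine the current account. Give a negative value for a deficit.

Goods balance = 2203.8 - 1766.5 = 437.3
Services balance = 705.2 - 1362.6 = -657.4
Trade balance (goods + services) = 437.3 + (-657.4) = -220.1
Net primary income = 9.9
Net secondary income = -246.9
Current account = -220.1 + 9.9 + (-246.9) = -457.1

-457.1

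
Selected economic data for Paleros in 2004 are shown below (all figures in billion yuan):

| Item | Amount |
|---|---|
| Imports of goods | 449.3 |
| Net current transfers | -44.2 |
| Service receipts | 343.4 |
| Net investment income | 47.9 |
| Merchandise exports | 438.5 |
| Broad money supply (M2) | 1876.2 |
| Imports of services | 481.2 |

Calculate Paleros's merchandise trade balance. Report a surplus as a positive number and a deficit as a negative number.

-10.8

Goods balance = 438.5 - 449.3 = -10.8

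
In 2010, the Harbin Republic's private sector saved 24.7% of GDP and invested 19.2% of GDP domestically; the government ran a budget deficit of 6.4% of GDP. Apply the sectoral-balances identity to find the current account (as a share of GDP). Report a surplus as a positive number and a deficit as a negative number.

-0.9

By the sectoral-balances identity, CA = (S_private - I) + (T - G).
Private balance = 24.7 - 19.2 = 5.5
Government balance (T - G) = -6.4
CA = 5.5 + (-6.4) = -0.9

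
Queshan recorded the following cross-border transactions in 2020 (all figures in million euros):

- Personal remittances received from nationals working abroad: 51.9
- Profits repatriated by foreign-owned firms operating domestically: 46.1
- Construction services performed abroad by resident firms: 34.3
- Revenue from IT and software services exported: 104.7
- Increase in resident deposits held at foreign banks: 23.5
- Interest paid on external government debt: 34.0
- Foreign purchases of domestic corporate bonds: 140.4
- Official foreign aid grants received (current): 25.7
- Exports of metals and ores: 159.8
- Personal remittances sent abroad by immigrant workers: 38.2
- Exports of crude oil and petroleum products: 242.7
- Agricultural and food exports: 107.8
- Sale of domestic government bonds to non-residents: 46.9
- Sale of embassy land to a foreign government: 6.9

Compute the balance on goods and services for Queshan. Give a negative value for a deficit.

649.3

Goods: 242.7 + 159.8 + 107.8 = 510.3
Services: 104.7 + 34.3 = 139.0
Trade balance = 510.3 + 139.0 = 649.3
(Excluded from the trade balance — secondary income: personal remittances received from nationals working abroad 51.9, official foreign aid grants received (current) 25.7, personal remittances sent abroad by immigrant workers 38.2; primary income: profits repatriated by foreign-owned firms operating domestically 46.1, interest paid on external government debt 34.0; financial account: increase in resident deposits held at foreign banks 23.5, foreign purchases of domestic corporate bonds 140.4, sale of domestic government bonds to non-residents 46.9; capital account: sale of embassy land to a foreign government 6.9.)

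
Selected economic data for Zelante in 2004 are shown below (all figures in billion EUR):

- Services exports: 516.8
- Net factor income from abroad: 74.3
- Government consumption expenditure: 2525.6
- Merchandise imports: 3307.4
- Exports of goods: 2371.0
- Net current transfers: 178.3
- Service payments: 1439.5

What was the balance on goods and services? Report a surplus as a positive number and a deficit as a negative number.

Goods balance = 2371.0 - 3307.4 = -936.4
Services balance = 516.8 - 1439.5 = -922.7
Trade balance (goods + services) = -936.4 + (-922.7) = -1859.1

-1859.1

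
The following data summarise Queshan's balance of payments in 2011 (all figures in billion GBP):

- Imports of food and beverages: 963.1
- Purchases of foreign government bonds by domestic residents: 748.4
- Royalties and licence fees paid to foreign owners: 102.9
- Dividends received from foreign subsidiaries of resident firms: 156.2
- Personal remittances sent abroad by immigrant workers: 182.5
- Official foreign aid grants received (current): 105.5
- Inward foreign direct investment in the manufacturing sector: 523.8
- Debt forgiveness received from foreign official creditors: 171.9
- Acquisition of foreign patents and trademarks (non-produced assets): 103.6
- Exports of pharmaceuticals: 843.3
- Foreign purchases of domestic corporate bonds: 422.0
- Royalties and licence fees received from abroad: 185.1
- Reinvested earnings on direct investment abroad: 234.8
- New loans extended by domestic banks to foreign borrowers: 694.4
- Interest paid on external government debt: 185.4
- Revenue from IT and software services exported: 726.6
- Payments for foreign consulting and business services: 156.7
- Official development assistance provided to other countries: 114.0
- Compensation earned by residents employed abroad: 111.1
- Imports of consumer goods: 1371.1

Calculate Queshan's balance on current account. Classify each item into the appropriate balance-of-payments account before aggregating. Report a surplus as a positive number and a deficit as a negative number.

-713.1

Goods: 843.3 - 963.1 - 1371.1 = -1490.9
Services: -156.7 + 726.6 + 185.1 - 102.9 = 652.1
Primary income: 156.2 + 111.1 - 185.4 + 234.8 = 316.7
Secondary income: 105.5 - 114.0 - 182.5 = -191.0
Current account = (-1490.9) + 652.1 + 316.7 + (-191.0) = -713.1
(Excluded from the current account — financial account: purchases of foreign government bonds by domestic residents 748.4, inward foreign direct investment in the manufacturing sector 523.8, foreign purchases of domestic corporate bonds 422.0, new loans extended by domestic banks to foreign borrowers 694.4; capital account: debt forgiveness received from foreign official creditors 171.9, acquisition of foreign patents and trademarks (non-produced assets) 103.6.)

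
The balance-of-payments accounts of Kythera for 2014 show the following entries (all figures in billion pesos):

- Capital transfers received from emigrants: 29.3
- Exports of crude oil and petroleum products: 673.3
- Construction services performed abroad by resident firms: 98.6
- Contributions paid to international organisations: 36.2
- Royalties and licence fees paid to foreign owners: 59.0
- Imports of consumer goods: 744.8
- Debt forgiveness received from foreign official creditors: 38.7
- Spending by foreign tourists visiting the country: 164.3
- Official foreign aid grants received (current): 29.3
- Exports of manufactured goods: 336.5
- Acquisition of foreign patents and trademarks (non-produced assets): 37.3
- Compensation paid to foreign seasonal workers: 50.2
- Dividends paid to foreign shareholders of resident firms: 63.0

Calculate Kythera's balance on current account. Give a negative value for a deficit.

348.8

Goods: 673.3 + 336.5 - 744.8 = 265.0
Services: -59.0 + 98.6 + 164.3 = 203.9
Primary income: -63.0 - 50.2 = -113.2
Secondary income: -36.2 + 29.3 = -6.9
Current account = 265.0 + 203.9 + (-113.2) + (-6.9) = 348.8
(Excluded from the current account — capital account: capital transfers received from emigrants 29.3, debt forgiveness received from foreign official creditors 38.7, acquisition of foreign patents and trademarks (non-produced assets) 37.3.)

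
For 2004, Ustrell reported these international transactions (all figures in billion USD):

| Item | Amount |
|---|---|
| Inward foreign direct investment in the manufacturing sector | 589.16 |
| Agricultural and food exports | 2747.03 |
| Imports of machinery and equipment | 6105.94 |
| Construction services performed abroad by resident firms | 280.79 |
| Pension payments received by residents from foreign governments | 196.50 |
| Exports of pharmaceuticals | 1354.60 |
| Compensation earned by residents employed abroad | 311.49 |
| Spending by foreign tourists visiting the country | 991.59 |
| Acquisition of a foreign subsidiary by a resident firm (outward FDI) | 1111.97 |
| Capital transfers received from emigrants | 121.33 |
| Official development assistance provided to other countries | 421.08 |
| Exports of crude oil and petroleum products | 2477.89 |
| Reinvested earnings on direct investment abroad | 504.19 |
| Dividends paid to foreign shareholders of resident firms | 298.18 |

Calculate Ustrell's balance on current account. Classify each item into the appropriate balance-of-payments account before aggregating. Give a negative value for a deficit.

Goods: 2477.89 - 6105.94 + 1354.60 + 2747.03 = 473.58
Services: 280.79 + 991.59 = 1272.38
Primary income: 504.19 + 311.49 - 298.18 = 517.50
Secondary income: -421.08 + 196.50 = -224.58
Current account = 473.58 + 1272.38 + 517.50 + (-224.58) = 2038.88
(Excluded from the current account — financial account: inward foreign direct investment in the manufacturing sector 589.16, acquisition of a foreign subsidiary by a resident firm (outward FDI) 1111.97; capital account: capital transfers received from emigrants 121.33.)

2038.88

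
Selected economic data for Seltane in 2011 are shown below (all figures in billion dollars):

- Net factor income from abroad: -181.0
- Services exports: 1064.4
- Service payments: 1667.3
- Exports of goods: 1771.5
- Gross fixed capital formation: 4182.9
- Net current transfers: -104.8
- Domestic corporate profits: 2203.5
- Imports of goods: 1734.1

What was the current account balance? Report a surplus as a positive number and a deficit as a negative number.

Goods balance = 1771.5 - 1734.1 = 37.4
Services balance = 1064.4 - 1667.3 = -602.9
Trade balance (goods + services) = 37.4 + (-602.9) = -565.5
Net primary income = -181.0
Net secondary income = -104.8
Current account = -565.5 + (-181.0) + (-104.8) = -851.3

-851.3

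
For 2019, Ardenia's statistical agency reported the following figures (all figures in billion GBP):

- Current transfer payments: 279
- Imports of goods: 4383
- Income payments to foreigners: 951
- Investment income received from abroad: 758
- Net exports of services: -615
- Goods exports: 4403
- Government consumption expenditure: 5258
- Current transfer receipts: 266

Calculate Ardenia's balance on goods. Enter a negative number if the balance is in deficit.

20

Goods balance = 4403 - 4383 = 20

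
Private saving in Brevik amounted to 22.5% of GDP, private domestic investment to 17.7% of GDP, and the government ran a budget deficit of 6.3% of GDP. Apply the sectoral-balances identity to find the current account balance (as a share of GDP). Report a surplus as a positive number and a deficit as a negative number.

-1.5

By the sectoral-balances identity, CA = (S_private - I) + (T - G).
Private balance = 22.5 - 17.7 = 4.8
Government balance (T - G) = -6.3
CA = 4.8 + (-6.3) = -1.5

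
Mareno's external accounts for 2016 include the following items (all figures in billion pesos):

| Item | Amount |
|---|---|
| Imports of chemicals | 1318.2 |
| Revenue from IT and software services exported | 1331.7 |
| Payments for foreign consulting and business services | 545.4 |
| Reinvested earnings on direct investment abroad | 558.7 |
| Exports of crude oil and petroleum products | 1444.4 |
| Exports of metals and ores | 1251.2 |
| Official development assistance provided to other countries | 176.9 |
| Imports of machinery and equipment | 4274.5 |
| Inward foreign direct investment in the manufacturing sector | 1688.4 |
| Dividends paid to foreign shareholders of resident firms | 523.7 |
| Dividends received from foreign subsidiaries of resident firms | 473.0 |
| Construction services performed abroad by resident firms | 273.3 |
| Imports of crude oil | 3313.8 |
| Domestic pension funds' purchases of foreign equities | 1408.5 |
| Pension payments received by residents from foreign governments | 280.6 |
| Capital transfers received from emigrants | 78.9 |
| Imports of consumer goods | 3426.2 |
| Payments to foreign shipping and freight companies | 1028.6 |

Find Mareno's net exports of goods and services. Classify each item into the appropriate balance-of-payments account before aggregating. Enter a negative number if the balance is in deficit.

-9606.1

Goods: 1444.4 - 3426.2 - 3313.8 - 4274.5 - 1318.2 + 1251.2 = -9637.1
Services: -1028.6 - 545.4 + 273.3 + 1331.7 = 31.0
Trade balance = -9637.1 + 31.0 = -9606.1
(Excluded from the trade balance — primary income: reinvested earnings on direct investment abroad 558.7, dividends paid to foreign shareholders of resident firms 523.7, dividends received from foreign subsidiaries of resident firms 473.0; secondary income: official development assistance provided to other countries 176.9, pension payments received by residents from foreign governments 280.6; financial account: inward foreign direct investment in the manufacturing sector 1688.4, domestic pension funds' purchases of foreign equities 1408.5; capital account: capital transfers received from emigrants 78.9.)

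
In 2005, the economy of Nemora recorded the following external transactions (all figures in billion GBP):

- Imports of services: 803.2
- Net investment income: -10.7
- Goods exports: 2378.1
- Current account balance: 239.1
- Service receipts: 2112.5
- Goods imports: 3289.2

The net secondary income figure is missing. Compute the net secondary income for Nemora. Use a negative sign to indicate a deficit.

Current account = goods balance + services balance + net primary income + net secondary income
Sum of the known components = 387.5
Net secondary income = CA - (known components) = 239.1 - 387.5 = -148.4

-148.4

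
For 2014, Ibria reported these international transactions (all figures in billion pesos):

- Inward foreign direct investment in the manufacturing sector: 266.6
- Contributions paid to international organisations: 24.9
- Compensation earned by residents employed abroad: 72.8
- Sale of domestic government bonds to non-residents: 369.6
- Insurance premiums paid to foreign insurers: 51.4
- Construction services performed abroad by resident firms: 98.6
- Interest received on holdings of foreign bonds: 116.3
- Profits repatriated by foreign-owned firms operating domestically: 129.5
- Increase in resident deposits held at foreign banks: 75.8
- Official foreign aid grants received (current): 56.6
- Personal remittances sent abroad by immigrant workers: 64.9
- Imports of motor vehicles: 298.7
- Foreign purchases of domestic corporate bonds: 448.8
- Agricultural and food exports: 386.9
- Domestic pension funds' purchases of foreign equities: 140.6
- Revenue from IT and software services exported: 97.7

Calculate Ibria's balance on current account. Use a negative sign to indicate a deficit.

Goods: -298.7 + 386.9 = 88.2
Services: -51.4 + 98.6 + 97.7 = 144.9
Primary income: -129.5 + 116.3 + 72.8 = 59.6
Secondary income: 56.6 - 24.9 - 64.9 = -33.2
Current account = 88.2 + 144.9 + 59.6 + (-33.2) = 259.5
(Excluded from the current account — financial account: inward foreign direct investment in the manufacturing sector 266.6, sale of domestic government bonds to non-residents 369.6, increase in resident deposits held at foreign banks 75.8, foreign purchases of domestic corporate bonds 448.8, domestic pension funds' purchases of foreign equities 140.6.)

259.5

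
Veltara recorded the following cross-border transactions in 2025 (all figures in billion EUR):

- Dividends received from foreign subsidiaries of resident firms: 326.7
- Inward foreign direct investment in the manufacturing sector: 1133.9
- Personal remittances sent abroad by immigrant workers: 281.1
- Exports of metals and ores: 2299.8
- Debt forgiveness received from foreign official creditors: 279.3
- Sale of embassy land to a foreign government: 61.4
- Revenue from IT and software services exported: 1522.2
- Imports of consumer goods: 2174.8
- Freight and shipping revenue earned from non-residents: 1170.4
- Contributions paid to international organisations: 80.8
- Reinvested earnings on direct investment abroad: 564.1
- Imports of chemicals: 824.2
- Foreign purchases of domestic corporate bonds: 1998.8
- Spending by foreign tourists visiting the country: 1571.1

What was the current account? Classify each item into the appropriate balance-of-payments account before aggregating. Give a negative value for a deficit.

4093.4

Goods: -824.2 - 2174.8 + 2299.8 = -699.2
Services: 1522.2 + 1170.4 + 1571.1 = 4263.7
Primary income: 564.1 + 326.7 = 890.8
Secondary income: -80.8 - 281.1 = -361.9
Current account = (-699.2) + 4263.7 + 890.8 + (-361.9) = 4093.4
(Excluded from the current account — financial account: inward foreign direct investment in the manufacturing sector 1133.9, foreign purchases of domestic corporate bonds 1998.8; capital account: debt forgiveness received from foreign official creditors 279.3, sale of embassy land to a foreign government 61.4.)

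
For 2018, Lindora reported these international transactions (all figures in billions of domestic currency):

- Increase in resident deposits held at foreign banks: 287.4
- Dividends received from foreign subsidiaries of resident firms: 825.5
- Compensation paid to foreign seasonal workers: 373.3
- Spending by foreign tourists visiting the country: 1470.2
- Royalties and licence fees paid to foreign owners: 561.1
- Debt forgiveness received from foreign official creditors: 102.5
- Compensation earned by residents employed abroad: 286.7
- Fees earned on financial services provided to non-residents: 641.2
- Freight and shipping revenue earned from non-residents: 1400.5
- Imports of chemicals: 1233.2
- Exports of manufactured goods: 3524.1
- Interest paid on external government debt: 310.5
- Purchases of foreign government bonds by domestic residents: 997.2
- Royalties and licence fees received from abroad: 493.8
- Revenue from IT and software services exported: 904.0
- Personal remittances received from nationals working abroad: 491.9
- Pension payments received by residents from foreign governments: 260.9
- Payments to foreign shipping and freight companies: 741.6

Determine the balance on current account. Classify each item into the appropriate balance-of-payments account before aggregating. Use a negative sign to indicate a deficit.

7079.1

Goods: -1233.2 + 3524.1 = 2290.9
Services: 1400.5 - 561.1 + 641.2 + 904.0 + 1470.2 + 493.8 - 741.6 = 3607.0
Primary income: 286.7 + 825.5 - 310.5 - 373.3 = 428.4
Secondary income: 260.9 + 491.9 = 752.8
Current account = 2290.9 + 3607.0 + 428.4 + 752.8 = 7079.1
(Excluded from the current account — financial account: increase in resident deposits held at foreign banks 287.4, purchases of foreign government bonds by domestic residents 997.2; capital account: debt forgiveness received from foreign official creditors 102.5.)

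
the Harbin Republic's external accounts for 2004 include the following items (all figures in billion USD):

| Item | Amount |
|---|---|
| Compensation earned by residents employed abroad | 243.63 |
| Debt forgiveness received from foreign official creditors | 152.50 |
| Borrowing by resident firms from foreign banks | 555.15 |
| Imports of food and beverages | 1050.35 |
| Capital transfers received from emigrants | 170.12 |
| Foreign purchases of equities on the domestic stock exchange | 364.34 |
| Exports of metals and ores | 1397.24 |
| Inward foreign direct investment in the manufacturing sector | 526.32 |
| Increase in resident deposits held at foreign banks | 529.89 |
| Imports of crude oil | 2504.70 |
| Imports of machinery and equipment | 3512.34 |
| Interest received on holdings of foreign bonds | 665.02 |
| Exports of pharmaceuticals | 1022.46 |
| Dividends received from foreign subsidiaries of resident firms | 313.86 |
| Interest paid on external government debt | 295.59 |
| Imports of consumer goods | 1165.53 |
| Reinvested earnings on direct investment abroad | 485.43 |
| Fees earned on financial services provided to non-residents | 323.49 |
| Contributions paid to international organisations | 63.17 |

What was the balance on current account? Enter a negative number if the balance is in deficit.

-4140.55

Goods: -3512.34 - 2504.70 + 1397.24 + 1022.46 - 1165.53 - 1050.35 = -5813.22
Services: 323.49
Primary income: 243.63 + 485.43 + 665.02 + 313.86 - 295.59 = 1412.35
Secondary income: -63.17
Current account = (-5813.22) + 323.49 + 1412.35 + (-63.17) = -4140.55
(Excluded from the current account — capital account: debt forgiveness received from foreign official creditors 152.50, capital transfers received from emigrants 170.12; financial account: borrowing by resident firms from foreign banks 555.15, foreign purchases of equities on the domestic stock exchange 364.34, inward foreign direct investment in the manufacturing sector 526.32, increase in resident deposits held at foreign banks 529.89.)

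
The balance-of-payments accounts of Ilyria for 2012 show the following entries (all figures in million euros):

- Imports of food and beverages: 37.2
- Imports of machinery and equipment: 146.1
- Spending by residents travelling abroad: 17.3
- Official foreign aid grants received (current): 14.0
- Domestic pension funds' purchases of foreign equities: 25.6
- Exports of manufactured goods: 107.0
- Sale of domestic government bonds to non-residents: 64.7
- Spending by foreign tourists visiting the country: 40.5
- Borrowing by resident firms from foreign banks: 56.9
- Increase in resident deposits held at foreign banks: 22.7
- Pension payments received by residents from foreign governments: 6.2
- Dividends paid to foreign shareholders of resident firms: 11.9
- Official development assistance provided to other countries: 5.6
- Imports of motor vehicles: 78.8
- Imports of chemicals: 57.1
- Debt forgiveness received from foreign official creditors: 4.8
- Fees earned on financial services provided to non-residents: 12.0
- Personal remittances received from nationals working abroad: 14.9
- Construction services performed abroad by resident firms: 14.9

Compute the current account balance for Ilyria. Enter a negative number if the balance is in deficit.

Goods: -146.1 - 37.2 - 57.1 + 107.0 - 78.8 = -212.2
Services: 40.5 + 14.9 - 17.3 + 12.0 = 50.1
Primary income: -11.9
Secondary income: 14.0 + 14.9 + 6.2 - 5.6 = 29.5
Current account = (-212.2) + 50.1 + (-11.9) + 29.5 = -144.5
(Excluded from the current account — financial account: domestic pension funds' purchases of foreign equities 25.6, sale of domestic government bonds to non-residents 64.7, borrowing by resident firms from foreign banks 56.9, increase in resident deposits held at foreign banks 22.7; capital account: debt forgiveness received from foreign official creditors 4.8.)

-144.5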